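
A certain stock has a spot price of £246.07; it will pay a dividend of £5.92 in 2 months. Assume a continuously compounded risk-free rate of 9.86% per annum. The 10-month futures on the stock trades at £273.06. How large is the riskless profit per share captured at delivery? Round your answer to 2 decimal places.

£12.24 per share

PV(dividends) I = 5.92·e^(−0.0986·2/12) = 5.8235
Fair futures F* = (S − I)·e^(rT) = (246.07 − 5.8235)·e^0.082167 = 240.2465 × 1.085637 = 260.8205
Market £273.06 > fair 260.8205: forward overpriced → cash-and-carry (borrow at r, buy the stock and collect the dividends, short the forward).
Profit at T = |F_mkt − F*| = |273.06 − 260.8205| = £12.24 per share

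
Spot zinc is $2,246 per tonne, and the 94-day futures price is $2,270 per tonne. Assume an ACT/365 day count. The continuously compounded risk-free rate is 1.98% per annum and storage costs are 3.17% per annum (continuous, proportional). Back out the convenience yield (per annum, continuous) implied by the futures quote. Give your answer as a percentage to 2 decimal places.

1.02%

F = S·e^((r+u−y)T) ⇒ (r+u−y) = ln(F/S)/T
ln(2270/2246) = 0.010629; /T ⇒ 0.041272
y = r + u − ln(F/S)/T = 0.0198 + 0.0317 − 0.041272 = 0.010228
y = 1.02%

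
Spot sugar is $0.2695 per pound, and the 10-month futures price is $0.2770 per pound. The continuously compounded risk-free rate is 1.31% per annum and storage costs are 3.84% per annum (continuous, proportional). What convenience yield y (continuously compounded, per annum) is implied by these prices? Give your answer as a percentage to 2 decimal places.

F = S·e^((r+u−y)T) ⇒ (r+u−y) = ln(F/S)/T
ln(0.2770/0.2695) = 0.027449; /T ⇒ 0.032939
y = r + u − ln(F/S)/T = 0.0131 + 0.0384 − 0.032939 = 0.018561
y = 1.86%

1.86%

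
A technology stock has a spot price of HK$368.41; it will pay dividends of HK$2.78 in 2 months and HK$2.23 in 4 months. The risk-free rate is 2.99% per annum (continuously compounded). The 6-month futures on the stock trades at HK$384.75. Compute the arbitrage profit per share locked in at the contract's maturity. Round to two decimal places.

PV(dividends) I = 2.78·e^(−0.0299·2/12) + 2.23·e^(−0.0299·4/12) = 4.9741
Fair futures F* = (S − I)·e^(rT) = (368.41 − 4.9741)·e^0.014950 = 363.4359 × 1.015062 = 368.9100
Market HK$384.75 > fair 368.9100: forward overpriced → cash-and-carry (borrow at r, buy the stock and collect the dividends, short the forward).
Profit at T = |F_mkt − F*| = |384.75 − 368.9100| = HK$15.84 per share

HK$15.84 per share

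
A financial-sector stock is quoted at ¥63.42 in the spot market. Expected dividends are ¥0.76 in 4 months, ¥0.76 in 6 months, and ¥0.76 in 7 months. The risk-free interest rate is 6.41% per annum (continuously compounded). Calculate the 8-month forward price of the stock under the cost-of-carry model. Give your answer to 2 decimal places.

¥63.88

PV(dividends) I = 0.76·e^(−0.0641·4/12) + 0.76·e^(−0.0641·6/12) + 0.76·e^(−0.0641·7/12)
I = 0.7439 + 0.7360 + 0.7321 = 2.2120
F = (S − I)·e^(rT) = (63.42 − 2.2120) · e^(0.0641·8/12)
= 61.2080 · e^0.042733 = 61.2080 × 1.043659 = ¥63.88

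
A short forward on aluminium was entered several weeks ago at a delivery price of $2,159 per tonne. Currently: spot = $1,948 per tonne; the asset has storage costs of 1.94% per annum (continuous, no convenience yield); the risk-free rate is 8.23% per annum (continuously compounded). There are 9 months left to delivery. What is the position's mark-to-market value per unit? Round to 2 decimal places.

$53.21 per tonne

Current fair forward for the remaining 9 months: F = S·e^((r + u)·T), (r + u) = 0.0823 + 0.0194 = 0.1017
F = 1948 · e^(0.1017 × 9/12) = 1948 × 1.07925933 = 2102.3972
Value of long forward = (F − K)·e^(−rT) = (2102.3972 − 2159) · e^(−0.0823·9/12)
= -56.6028 × 0.94014139 = -53.21
Short position value = −(long value) = $53.21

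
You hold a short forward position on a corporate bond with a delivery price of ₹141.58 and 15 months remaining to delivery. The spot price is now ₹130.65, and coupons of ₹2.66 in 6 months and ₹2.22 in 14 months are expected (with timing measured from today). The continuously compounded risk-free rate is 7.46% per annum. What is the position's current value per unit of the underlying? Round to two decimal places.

PV(remaining coupons) I = 2.66·e^(−0.0746·6/12) + 2.22·e^(−0.0746·14/12) = 4.5976
Current forward F = (S − I)·e^(rT) = (130.65 − 4.5976)·e^(0.0746·15/12) = 126.0524 × 1.097736 = 138.3723
Value (long) = (F − K)·e^(−rT) = (138.3723 − 141.58) × 0.910966 = -2.9221
Short position value = −(long value) = ₹2.92

₹2.92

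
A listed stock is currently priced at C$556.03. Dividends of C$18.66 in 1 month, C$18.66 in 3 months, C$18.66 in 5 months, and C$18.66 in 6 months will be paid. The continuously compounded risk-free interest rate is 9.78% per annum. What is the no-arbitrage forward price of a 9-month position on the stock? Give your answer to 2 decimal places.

C$520.44

PV(dividends) I = 18.66·e^(−0.0978·1/12) + 18.66·e^(−0.0978·3/12) + 18.66·e^(−0.0978·5/12) + 18.66·e^(−0.0978·6/12)
I = 18.5085 + 18.2093 + 17.9149 + 17.7695 = 72.4022
F = (S − I)·e^(rT) = (556.03 − 72.4022) · e^(0.0978·9/12)
= 483.6278 · e^0.073350 = 483.6278 × 1.076107 = C$520.44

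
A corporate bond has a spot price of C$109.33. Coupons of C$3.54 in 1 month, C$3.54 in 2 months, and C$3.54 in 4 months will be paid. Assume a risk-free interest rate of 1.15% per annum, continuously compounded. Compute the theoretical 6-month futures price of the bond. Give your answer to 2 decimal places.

PV(coupons) I = 3.54·e^(−0.0115·1/12) + 3.54·e^(−0.0115·2/12) + 3.54·e^(−0.0115·4/12)
I = 3.5366 + 3.5332 + 3.5265 = 10.5963
F = (S − I)·e^(rT) = (109.33 − 10.5963) · e^(0.0115·6/12)
= 98.7337 · e^0.005750 = 98.7337 × 1.005767 = C$99.30

C$99.30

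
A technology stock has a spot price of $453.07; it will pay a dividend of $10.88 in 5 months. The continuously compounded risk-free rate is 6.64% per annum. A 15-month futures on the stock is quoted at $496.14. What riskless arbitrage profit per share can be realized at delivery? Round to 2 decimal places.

PV(dividends) I = 10.88·e^(−0.0664·5/12) = 10.5831
Fair futures F* = (S − I)·e^(rT) = (453.07 − 10.5831)·e^0.083000 = 442.4869 × 1.086542 = 480.7806
Market $496.14 > fair 480.7806: forward overpriced → cash-and-carry (borrow at r, buy the stock and collect the dividends, short the forward).
Profit at T = |F_mkt − F*| = |496.14 − 480.7806| = $15.36 per share

$15.36 per share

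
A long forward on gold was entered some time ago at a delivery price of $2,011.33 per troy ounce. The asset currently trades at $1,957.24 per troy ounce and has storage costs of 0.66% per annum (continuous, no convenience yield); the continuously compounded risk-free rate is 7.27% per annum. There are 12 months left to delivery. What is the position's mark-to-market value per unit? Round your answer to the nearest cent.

$99.91 per troy ounce

Current fair forward for the remaining 12 months: F = S·e^((r + u)·T), (r + u) = 0.0727 + 0.0066 = 0.0793
F = 1957.24 · e^(0.0793 × 12/12) = 1957.24 × 1.08252903 = 2118.7691
Value of long forward = (F − K)·e^(−rT) = (2118.7691 − 2011.33) · e^(−0.0727·12/12)
= 107.4391 × 0.92987975 = 99.91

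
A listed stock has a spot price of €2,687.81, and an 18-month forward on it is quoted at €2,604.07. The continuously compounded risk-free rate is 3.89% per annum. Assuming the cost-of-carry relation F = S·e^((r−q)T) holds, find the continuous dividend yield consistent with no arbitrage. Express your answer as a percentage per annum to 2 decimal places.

From F = S·e^((r−q)T): (r − q) = ln(F/S)/T
ln(2604.07/2687.81) = ln(0.968845) = -0.031651
(r − q) = -0.031651 / (18/12) = -0.021101
q = r − ln(F/S)/T = 0.0389 + 0.021101 = 0.060001
q = 6.00%

6.00%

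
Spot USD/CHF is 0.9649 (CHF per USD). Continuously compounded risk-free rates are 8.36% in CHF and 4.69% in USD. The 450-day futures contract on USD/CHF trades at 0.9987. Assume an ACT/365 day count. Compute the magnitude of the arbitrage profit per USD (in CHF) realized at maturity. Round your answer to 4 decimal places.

0.0109 per USD (in CHF)

Fair futures: F* = S·e^(carry·T), with carry = (r_CHF − r_USD) = 0.0836 − 0.0469 = 0.0367
F* = 0.9649 · e^(0.0367 × 450/365) = 0.9649 · e^0.045247 = 0.9649 × 1.046286 = 1.0096
Market 0.9987 < fair 1.0096: forward underpriced → reverse cash-and-carry (short spot, go long the forward).
At maturity, profit = |F_mkt − F*| = |0.9987 − 1.0096| = 0.0109 per USD (in CHF)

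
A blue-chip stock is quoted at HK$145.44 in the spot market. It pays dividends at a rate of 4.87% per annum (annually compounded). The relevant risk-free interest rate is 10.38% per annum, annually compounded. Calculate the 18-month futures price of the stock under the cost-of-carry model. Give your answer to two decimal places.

HK$157.05

F = S · (1+r)^T / (1+q)^T
= 145.44 × 1.159673 / 1.073932 = 145.44 × 1.079838
F = HK$157.05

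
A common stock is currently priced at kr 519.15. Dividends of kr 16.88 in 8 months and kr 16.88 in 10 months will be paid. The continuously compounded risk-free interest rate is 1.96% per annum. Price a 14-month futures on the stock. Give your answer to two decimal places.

kr 497.12

PV(dividends) I = 16.88·e^(−0.0196·8/12) + 16.88·e^(−0.0196·10/12)
I = 16.6609 + 16.6065 = 33.2674
F = (S − I)·e^(rT) = (519.15 − 33.2674) · e^(0.0196·14/12)
= 485.8826 · e^0.022867 = 485.8826 × 1.023130 = kr 497.12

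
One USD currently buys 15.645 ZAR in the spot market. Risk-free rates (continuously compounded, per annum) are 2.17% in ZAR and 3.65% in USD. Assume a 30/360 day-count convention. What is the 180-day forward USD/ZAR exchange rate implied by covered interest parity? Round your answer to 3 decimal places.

F = S·e^((r_ZAR − r_USD)T) = 15.645 · e^((0.0217 − 0.0365) × 180/360)
= 15.645 · e^-0.007400 = 15.645 × 0.992627
F = 15.530 ZAR per USD

15.530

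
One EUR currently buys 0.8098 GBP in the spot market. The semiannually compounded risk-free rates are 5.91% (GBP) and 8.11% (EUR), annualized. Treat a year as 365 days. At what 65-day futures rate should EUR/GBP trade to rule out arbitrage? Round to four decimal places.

0.8067

By covered interest parity, F = S · (1+r_GBP/2)^(2T) / (1+r_EUR/2)^(2T)
= 0.8098 × 1.010426 / 1.014258 = 0.8098 × 0.996222
F = 0.8067 GBP per EUR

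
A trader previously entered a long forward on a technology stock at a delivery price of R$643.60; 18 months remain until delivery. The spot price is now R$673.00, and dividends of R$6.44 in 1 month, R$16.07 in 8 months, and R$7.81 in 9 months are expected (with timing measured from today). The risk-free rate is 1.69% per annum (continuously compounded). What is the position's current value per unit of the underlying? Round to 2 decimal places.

R$15.48

PV(remaining dividends) I = 6.44·e^(−0.0169·1/12) + 16.07·e^(−0.0169·8/12) + 7.81·e^(−0.0169·9/12) = 30.0325
Current forward F = (S − I)·e^(rT) = (673.00 − 30.0325)·e^(0.0169·18/12) = 642.9675 × 1.025674 = 659.4750
Value (long) = (F − K)·e^(−rT) = (659.4750 − 643.60) × 0.974969 = 15.4776
Value = R$15.48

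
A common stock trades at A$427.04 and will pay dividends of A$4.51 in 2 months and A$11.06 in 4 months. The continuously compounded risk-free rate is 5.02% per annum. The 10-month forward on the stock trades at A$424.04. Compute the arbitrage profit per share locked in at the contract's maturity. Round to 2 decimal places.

PV(dividends) I = 4.51·e^(−0.0502·2/12) + 11.06·e^(−0.0502·4/12) = 15.3489
Fair forward F* = (S − I)·e^(rT) = (427.04 − 15.3489)·e^0.041833 = 411.6911 × 1.042720 = 429.2785
Market A$424.04 < fair 429.2785: forward underpriced → reverse cash-and-carry (short the stock, invest proceeds at r, pay the dividends, go long the forward).
Profit at T = |F_mkt − F*| = |424.04 − 429.2785| = A$5.24 per share

A$5.24 per share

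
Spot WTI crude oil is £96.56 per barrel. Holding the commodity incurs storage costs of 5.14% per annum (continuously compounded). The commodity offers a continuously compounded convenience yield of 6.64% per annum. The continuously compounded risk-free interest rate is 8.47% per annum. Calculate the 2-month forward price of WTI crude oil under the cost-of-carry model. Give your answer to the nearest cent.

Net carry = r + u − y = 0.0847 + 0.0514 − 0.0664 = 0.0697
F = S·e^((r+u−y)T) = 96.56 · e^(0.0697 × 2/12) = 96.56 · e^0.011617
= 96.56 × 1.011685 = £97.69 per barrel

£97.69 per barrel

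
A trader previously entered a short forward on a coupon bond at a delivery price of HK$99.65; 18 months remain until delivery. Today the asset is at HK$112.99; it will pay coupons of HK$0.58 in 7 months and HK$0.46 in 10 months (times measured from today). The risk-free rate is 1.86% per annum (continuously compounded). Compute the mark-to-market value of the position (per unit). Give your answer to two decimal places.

PV(remaining coupons) I = 0.58·e^(−0.0186·7/12) + 0.46·e^(−0.0186·10/12) = 1.0267
Current forward F = (S − I)·e^(rT) = (112.99 − 1.0267)·e^(0.0186·18/12) = 111.9633 × 1.028293 = 115.1311
Value (long) = (F − K)·e^(−rT) = (115.1311 − 99.65) × 0.972486 = 15.0552
Short position value = −(long value) = -HK$15.06

-HK$15.06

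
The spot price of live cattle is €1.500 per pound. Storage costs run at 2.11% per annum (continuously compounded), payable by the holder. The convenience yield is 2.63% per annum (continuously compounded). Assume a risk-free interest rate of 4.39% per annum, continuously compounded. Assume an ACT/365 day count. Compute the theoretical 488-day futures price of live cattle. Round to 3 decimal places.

€1.580 per pound

Net carry = r + u − y = 0.0439 + 0.0211 − 0.0263 = 0.0387
F = S·e^((r+u−y)T) = 1.500 · e^(0.0387 × 488/365) = 1.500 · e^0.051741
= 1.500 × 1.053103 = €1.580 per pound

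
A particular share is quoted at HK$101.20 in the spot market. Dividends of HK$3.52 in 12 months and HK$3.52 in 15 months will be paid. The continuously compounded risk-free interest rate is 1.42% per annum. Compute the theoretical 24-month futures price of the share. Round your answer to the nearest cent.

PV(dividends) I = 3.52·e^(−0.0142·12/12) + 3.52·e^(−0.0142·15/12)
I = 3.4704 + 3.4581 = 6.9285
F = (S − I)·e^(rT) = (101.20 − 6.9285) · e^(0.0142·24/12)
= 94.2715 · e^0.028400 = 94.2715 × 1.028807 = HK$96.99

HK$96.99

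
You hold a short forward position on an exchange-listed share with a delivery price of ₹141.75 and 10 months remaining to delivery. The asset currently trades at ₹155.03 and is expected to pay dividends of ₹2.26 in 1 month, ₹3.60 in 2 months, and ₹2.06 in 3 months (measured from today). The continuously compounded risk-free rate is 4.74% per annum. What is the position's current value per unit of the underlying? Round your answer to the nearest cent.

-₹10.91

PV(remaining dividends) I = 2.26·e^(−0.0474·1/12) + 3.60·e^(−0.0474·2/12) + 2.06·e^(−0.0474·3/12) = 7.8585
Current forward F = (S − I)·e^(rT) = (155.03 − 7.8585)·e^(0.0474·10/12) = 147.1715 × 1.040290 = 153.1010
Value (long) = (F − K)·e^(−rT) = (153.1010 − 141.75) × 0.961270 = 10.9114
Short position value = −(long value) = -₹10.91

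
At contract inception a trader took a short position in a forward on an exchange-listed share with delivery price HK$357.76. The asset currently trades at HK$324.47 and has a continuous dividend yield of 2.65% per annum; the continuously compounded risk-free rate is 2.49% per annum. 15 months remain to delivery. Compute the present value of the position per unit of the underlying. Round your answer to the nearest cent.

Current fair forward for the remaining 15 months: F = S·e^((r − q)·T), (r − q) = 0.0249 − 0.0265 = -0.0016
F = 324.47 · e^(-0.0016 × 15/12) = 324.47 × 0.998002 = 323.8217
Value of long forward = (F − K)·e^(−rT) = (323.8217 − 357.76) · e^(−0.0249·15/12)
= -33.9383 × 0.969354 = -32.90
Short position value = −(long value) = HK$32.90

HK$32.90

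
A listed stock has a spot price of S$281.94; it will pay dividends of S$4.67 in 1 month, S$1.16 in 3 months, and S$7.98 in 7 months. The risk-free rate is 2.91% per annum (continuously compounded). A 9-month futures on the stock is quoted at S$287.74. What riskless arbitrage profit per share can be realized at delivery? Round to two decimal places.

S$13.54 per share

PV(dividends) I = 4.67·e^(−0.0291·1/12) + 1.16·e^(−0.0291·3/12) + 7.98·e^(−0.0291·7/12) = 13.6560
Fair futures F* = (S − I)·e^(rT) = (281.94 − 13.6560)·e^0.021825 = 268.2840 × 1.022065 = 274.2037
Market S$287.74 > fair 274.2037: forward overpriced → cash-and-carry (borrow at r, buy the stock and collect the dividends, short the forward).
Profit at T = |F_mkt − F*| = |287.74 − 274.2037| = S$13.54 per share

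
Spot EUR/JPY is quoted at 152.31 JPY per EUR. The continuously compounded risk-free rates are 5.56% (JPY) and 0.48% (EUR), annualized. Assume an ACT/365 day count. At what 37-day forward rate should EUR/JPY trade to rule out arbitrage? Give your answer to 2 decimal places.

F = S·e^((r_JPY − r_EUR)T) = 152.31 · e^((0.0556 − 0.0048) × 37/365)
= 152.31 · e^0.005150 = 152.31 × 1.005163
F = 153.10 JPY per EUR

153.10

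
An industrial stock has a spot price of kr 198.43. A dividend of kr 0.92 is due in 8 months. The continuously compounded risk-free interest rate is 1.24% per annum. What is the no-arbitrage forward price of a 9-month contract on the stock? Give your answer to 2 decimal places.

PV(dividends) I = 0.92·e^(−0.0124·8/12)
I = 0.9124
F = (S − I)·e^(rT) = (198.43 − 0.9124) · e^(0.0124·9/12)
= 197.5176 · e^0.009300 = 197.5176 × 1.009343 = kr 199.36

kr 199.36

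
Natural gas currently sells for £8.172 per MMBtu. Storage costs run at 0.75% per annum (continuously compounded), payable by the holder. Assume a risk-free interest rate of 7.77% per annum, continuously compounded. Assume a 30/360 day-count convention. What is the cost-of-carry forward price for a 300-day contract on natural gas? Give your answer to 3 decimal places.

£8.773 per MMBtu

Net carry = r + u − y = 0.0777 + 0.0075 − 0.0000 = 0.0852
F = S·e^((r+u−y)T) = 8.172 · e^(0.0852 × 300/360) = 8.172 · e^0.071000
= 8.172 × 1.073581 = £8.773 per MMBtu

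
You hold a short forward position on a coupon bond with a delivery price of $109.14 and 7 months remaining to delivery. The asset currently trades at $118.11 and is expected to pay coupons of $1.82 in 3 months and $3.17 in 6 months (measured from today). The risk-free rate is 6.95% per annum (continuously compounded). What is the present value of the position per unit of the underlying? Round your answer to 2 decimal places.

PV(remaining coupons) I = 1.82·e^(−0.0695·3/12) + 3.17·e^(−0.0695·6/12) = 4.8504
Current forward F = (S − I)·e^(rT) = (118.11 − 4.8504)·e^(0.0695·7/12) = 113.2596 × 1.041375 = 117.9457
Value (long) = (F − K)·e^(−rT) = (117.9457 − 109.14) × 0.960269 = 8.4558
Short position value = −(long value) = -$8.46

-$8.46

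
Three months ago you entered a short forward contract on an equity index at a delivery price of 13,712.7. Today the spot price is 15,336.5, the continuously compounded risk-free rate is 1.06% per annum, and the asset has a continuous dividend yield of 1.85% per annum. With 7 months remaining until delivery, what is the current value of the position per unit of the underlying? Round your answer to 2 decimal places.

Current fair forward for the remaining 7 months: F = S·e^((r − q)·T), (r − q) = 0.0106 − 0.0185 = -0.0079
F = 15336.5 · e^(-0.0079 × 7/12) = 15336.5 × 0.99540227 = 15265.9869
Value of long forward = (F − K)·e^(−rT) = (15265.9869 − 13712.7) · e^(−0.0106·7/12)
= 1553.2869 × 0.99383574 = 1543.71
Short position value = −(long value) = -1543.71

-1543.71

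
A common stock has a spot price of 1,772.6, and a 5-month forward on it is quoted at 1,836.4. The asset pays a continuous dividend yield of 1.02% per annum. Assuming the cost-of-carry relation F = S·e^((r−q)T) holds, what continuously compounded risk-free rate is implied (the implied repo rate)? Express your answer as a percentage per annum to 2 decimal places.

From F = S·e^((r−q)T): (r − q) = ln(F/S)/T
ln(1836.4/1772.6) = ln(1.035992) = 0.035359
(r − q) = 0.035359 / (5/12) = 0.084862
r = ln(F/S)/T + q = 0.084862 + 0.0102 = 0.095062
r = 9.51%

9.51%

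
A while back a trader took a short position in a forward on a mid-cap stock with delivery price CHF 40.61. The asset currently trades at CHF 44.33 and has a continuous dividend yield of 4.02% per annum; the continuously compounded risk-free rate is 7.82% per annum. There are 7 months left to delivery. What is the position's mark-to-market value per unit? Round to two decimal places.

Current fair forward for the remaining 7 months: F = S·e^((r − q)·T), (r − q) = 0.0782 − 0.0402 = 0.0380
F = 44.33 · e^(0.0380 × 7/12) = 44.33 × 1.022414 = 45.3236
Value of long forward = (F − K)·e^(−rT) = (45.3236 − 40.61) · e^(−0.0782·7/12)
= 4.7136 × 0.955408 = 4.50
Short position value = −(long value) = -CHF 4.50

-CHF 4.50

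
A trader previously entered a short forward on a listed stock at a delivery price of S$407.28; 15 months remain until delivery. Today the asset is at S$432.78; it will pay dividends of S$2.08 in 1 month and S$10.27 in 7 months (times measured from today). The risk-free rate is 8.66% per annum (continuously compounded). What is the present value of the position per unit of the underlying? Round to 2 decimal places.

-S$55.46

PV(remaining dividends) I = 2.08·e^(−0.0866·1/12) + 10.27·e^(−0.0866·7/12) = 11.8291
Current forward F = (S − I)·e^(rT) = (432.78 − 11.8291)·e^(0.0866·15/12) = 420.9509 × 1.114326 = 469.0765
Value (long) = (F − K)·e^(−rT) = (469.0765 − 407.28) × 0.897403 = 55.4564
Short position value = −(long value) = -S$55.46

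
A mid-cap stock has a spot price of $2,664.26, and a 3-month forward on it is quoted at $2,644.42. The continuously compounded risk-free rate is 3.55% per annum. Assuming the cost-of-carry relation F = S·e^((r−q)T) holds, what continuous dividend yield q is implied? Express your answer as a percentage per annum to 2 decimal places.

6.54%

From F = S·e^((r−q)T): (r − q) = ln(F/S)/T
ln(2644.42/2664.26) = ln(0.992553) = -0.007475
(r − q) = -0.007475 / (3/12) = -0.029900
q = r − ln(F/S)/T = 0.0355 + 0.029900 = 0.065400
q = 6.54%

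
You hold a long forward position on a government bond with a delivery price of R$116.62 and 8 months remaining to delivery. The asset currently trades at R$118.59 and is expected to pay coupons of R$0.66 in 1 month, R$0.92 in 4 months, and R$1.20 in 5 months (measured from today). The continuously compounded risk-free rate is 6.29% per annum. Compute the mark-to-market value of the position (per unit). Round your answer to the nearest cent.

R$4.03

PV(remaining coupons) I = 0.66·e^(−0.0629·1/12) + 0.92·e^(−0.0629·4/12) + 1.20·e^(−0.0629·5/12) = 2.7264
Current forward F = (S − I)·e^(rT) = (118.59 − 2.7264)·e^(0.0629·8/12) = 115.8636 × 1.042825 = 120.8255
Value (long) = (F − K)·e^(−rT) = (120.8255 − 116.62) × 0.958934 = 4.0328
Value = R$4.03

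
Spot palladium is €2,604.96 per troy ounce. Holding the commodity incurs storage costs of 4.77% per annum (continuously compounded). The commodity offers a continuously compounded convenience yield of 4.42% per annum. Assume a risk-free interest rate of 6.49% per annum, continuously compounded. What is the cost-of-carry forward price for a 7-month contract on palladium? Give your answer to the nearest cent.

€2,711.00 per troy ounce

Net carry = r + u − y = 0.0649 + 0.0477 − 0.0442 = 0.0684
F = S·e^((r+u−y)T) = 2604.96 · e^(0.0684 × 7/12) = 2604.96 · e^0.03990000
= 2604.96 × 1.04070670 = €2,711.00 per troy ounce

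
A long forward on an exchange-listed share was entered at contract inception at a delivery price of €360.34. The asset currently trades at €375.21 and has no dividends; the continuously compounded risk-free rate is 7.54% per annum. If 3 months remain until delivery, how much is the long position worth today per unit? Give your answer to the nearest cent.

Current fair forward for the remaining 3 months: F = S·e^(r·T), r = 0.0754
F = 375.21 · e^(0.0754 × 3/12) = 375.21 × 1.019029 = 382.3499
Value of long forward = (F − K)·e^(−rT) = (382.3499 − 360.34) · e^(−0.0754·3/12)
= 22.0099 × 0.981327 = 21.60

€21.60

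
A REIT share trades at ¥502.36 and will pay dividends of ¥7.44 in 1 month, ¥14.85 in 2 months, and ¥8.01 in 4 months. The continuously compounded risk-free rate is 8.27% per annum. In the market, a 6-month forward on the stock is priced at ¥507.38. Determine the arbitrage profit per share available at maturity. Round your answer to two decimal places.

¥14.90 per share

PV(dividends) I = 7.44·e^(−0.0827·1/12) + 14.85·e^(−0.0827·2/12) + 8.01·e^(−0.0827·4/12) = 29.8278
Fair forward F* = (S − I)·e^(rT) = (502.36 − 29.8278)·e^0.041350 = 472.5322 × 1.042217 = 492.4811
Market ¥507.38 > fair 492.4811: forward overpriced → cash-and-carry (borrow at r, buy the stock and collect the dividends, short the forward).
Profit at T = |F_mkt − F*| = |507.38 − 492.4811| = ¥14.90 per share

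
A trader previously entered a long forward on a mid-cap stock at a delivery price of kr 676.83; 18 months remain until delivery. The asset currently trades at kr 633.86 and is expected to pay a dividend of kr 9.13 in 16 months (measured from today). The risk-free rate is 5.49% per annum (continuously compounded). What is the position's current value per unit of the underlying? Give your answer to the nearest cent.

kr 2.05

PV(remaining dividends) I = 9.13·e^(−0.0549·16/12) = 8.4856
Current forward F = (S − I)·e^(rT) = (633.86 − 8.4856)·e^(0.0549·18/12) = 625.3744 × 1.085836 = 679.0540
Value (long) = (F − K)·e^(−rT) = (679.0540 − 676.83) × 0.920950 = 2.0482
Value = kr 2.05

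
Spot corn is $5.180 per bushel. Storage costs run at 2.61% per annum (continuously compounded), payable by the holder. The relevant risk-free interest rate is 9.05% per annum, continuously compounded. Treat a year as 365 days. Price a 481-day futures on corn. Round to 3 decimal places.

$6.040 per bushel

Net carry = r + u − y = 0.0905 + 0.0261 − 0.0000 = 0.1166
F = S·e^((r+u−y)T) = 5.180 · e^(0.1166 × 481/365) = 5.180 · e^0.153656
= 5.180 × 1.166090 = $6.040 per bushel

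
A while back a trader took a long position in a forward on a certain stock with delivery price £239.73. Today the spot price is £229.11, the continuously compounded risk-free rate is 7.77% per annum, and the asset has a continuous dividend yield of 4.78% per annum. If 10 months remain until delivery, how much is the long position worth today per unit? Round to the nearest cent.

-£4.54

Current fair forward for the remaining 10 months: F = S·e^((r − q)·T), (r − q) = 0.0777 − 0.0478 = 0.0299
F = 229.11 · e^(0.0299 × 10/12) = 229.11 × 1.025230 = 234.8904
Value of long forward = (F − K)·e^(−rT) = (234.8904 − 239.73) · e^(−0.0777·10/12)
= -4.8396 × 0.937302 = -4.54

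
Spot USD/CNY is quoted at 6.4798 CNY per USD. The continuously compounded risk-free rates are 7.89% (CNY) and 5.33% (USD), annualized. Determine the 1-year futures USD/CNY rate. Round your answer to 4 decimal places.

F = S·e^((r_CNY − r_USD)T) = 6.4798 · e^((0.0789 − 0.0533) × 1)
= 6.4798 · e^0.025600 = 6.4798 × 1.025930
F = 6.6478 CNY per USD

6.6478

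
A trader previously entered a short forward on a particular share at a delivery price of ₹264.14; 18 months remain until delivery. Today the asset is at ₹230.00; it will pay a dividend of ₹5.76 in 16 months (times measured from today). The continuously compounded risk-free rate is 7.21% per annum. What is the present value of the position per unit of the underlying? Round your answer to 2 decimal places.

PV(remaining dividends) I = 5.76·e^(−0.0721·16/12) = 5.2321
Current forward F = (S − I)·e^(rT) = (230.00 − 5.2321)·e^(0.0721·18/12) = 224.7679 × 1.114215 = 250.4398
Value (long) = (F − K)·e^(−rT) = (250.4398 − 264.14) × 0.897493 = -12.2958
Short position value = −(long value) = ₹12.30

₹12.30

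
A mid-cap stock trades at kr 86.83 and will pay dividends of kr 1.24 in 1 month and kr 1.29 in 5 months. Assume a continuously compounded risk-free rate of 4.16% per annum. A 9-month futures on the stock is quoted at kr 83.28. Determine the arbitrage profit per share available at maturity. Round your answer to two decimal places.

kr 3.72 per share

PV(dividends) I = 1.24·e^(−0.0416·1/12) + 1.29·e^(−0.0416·5/12) = 2.5035
Fair futures F* = (S − I)·e^(rT) = (86.83 − 2.5035)·e^0.031200 = 84.3265 × 1.031692 = 86.9990
Market kr 83.28 < fair 86.9990: forward underpriced → reverse cash-and-carry (short the stock, invest proceeds at r, pay the dividends, go long the forward).
Profit at T = |F_mkt − F*| = |83.28 − 86.9990| = kr 3.72 per share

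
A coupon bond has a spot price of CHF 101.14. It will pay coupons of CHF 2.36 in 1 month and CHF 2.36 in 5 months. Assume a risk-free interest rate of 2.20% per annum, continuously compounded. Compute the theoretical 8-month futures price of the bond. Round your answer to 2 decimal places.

PV(coupons) I = 2.36·e^(−0.0220·1/12) + 2.36·e^(−0.0220·5/12)
I = 2.3557 + 2.3385 = 4.6942
F = (S − I)·e^(rT) = (101.14 − 4.6942) · e^(0.0220·8/12)
= 96.4458 · e^0.014667 = 96.4458 × 1.014775 = CHF 97.87

CHF 97.87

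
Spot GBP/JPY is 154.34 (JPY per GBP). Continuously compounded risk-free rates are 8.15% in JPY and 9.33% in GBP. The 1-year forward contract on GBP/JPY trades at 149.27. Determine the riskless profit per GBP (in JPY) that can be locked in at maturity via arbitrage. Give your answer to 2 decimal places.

Fair forward: F* = S·e^(carry·T), with carry = (r_JPY − r_GBP) = 0.0815 − 0.0933 = -0.0118
F* = 154.34 · e^(-0.0118 × 1) = 154.34 · e^-0.011800 = 154.34 × 0.988269 = 152.5294
Market 149.27 < fair 152.5294: forward underpriced → reverse cash-and-carry (short spot, go long the forward).
At maturity, profit = |F_mkt − F*| = |149.27 − 152.5294| = 3.26 per GBP (in JPY)

3.26 per GBP (in JPY)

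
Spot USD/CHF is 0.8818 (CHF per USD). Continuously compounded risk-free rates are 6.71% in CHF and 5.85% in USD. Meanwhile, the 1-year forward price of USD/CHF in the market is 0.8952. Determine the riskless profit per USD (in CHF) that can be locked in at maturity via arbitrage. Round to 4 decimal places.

Fair forward: F* = S·e^(carry·T), with carry = (r_CHF − r_USD) = 0.0671 − 0.0585 = 0.0086
F* = 0.8818 · e^(0.0086 × 1) = 0.8818 · e^0.008600 = 0.8818 × 1.008637 = 0.8894
Market 0.8952 > fair 0.8894: forward overpriced → cash-and-carry (buy spot, short the forward).
At maturity, profit = |F_mkt − F*| = |0.8952 − 0.8894| = 0.0058 per USD (in CHF)

0.0058 per USD (in CHF)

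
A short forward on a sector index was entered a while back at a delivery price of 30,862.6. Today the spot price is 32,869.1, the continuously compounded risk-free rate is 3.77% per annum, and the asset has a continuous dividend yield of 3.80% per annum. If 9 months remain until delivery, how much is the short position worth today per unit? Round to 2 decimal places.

Current fair forward for the remaining 9 months: F = S·e^((r − q)·T), (r − q) = 0.0377 − 0.0380 = -0.0003
F = 32869.1 · e^(-0.0003 × 9/12) = 32869.1 × 0.99977503 = 32861.7054
Value of long forward = (F − K)·e^(−rT) = (32861.7054 − 30862.6) · e^(−0.0377·9/12)
= 1999.1054 × 0.97212100 = 1943.37
Short position value = −(long value) = -1943.37

-1943.37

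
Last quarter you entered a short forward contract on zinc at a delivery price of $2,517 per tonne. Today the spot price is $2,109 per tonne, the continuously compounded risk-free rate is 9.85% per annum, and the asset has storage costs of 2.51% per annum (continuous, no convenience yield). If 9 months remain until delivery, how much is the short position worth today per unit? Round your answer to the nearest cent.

Current fair forward for the remaining 9 months: F = S·e^((r + u)·T), (r + u) = 0.0985 + 0.0251 = 0.1236
F = 2109 · e^(0.1236 × 9/12) = 2109 × 1.09713255 = 2313.8525
Value of long forward = (F − K)·e^(−rT) = (2313.8525 − 2517) · e^(−0.0985·9/12)
= -203.1475 × 0.92878779 = -188.68
Short position value = −(long value) = $188.68

$188.68 per tonne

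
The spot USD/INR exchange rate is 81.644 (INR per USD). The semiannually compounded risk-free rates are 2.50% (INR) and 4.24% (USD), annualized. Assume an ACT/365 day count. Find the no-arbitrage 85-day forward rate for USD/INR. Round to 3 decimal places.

By covered interest parity, F = S · (1+r_INR/2)^(2T) / (1+r_USD/2)^(2T)
= 81.644 × 1.005803 / 1.009819 = 81.644 × 0.996023
F = 81.319 INR per USD

81.319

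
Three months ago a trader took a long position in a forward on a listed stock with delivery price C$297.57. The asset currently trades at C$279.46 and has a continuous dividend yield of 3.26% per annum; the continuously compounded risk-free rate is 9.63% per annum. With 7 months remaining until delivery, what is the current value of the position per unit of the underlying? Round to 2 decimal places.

Current fair forward for the remaining 7 months: F = S·e^((r − q)·T), (r − q) = 0.0963 − 0.0326 = 0.0637
F = 279.46 · e^(0.0637 × 7/12) = 279.46 × 1.037857 = 290.0395
Value of long forward = (F − K)·e^(−rT) = (290.0395 − 297.57) · e^(−0.0963·7/12)
= -7.5305 × 0.945374 = -7.12

-C$7.12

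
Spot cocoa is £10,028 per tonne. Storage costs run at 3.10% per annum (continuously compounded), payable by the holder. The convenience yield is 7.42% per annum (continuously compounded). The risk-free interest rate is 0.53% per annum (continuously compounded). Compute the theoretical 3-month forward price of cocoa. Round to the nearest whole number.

£9,933 per tonne

Net carry = r + u − y = 0.0053 + 0.0310 − 0.0742 = -0.0379
F = S·e^((r+u−y)T) = 10028 · e^(-0.0379 × 3/12) = 10028 · e^-0.009475
= 10028 × 0.990570 = £9,933 per tonne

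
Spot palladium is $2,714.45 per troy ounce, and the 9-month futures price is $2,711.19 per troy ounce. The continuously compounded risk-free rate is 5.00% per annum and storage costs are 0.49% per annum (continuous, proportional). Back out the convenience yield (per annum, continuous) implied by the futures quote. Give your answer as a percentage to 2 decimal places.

F = S·e^((r+u−y)T) ⇒ (r+u−y) = ln(F/S)/T
ln(2711.19/2714.45) = -0.001202; /T ⇒ -0.001603
y = r + u − ln(F/S)/T = 0.0500 + 0.0049 + 0.001603 = 0.056503
y = 5.65%

5.65%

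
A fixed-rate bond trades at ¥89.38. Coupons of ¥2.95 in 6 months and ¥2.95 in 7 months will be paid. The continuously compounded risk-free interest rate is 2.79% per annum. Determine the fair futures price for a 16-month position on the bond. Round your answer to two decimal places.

¥86.74

PV(coupons) I = 2.95·e^(−0.0279·6/12) + 2.95·e^(−0.0279·7/12)
I = 2.9091 + 2.9024 = 5.8115
F = (S − I)·e^(rT) = (89.38 − 5.8115) · e^(0.0279·16/12)
= 83.5685 · e^0.037200 = 83.5685 × 1.037901 = ¥86.74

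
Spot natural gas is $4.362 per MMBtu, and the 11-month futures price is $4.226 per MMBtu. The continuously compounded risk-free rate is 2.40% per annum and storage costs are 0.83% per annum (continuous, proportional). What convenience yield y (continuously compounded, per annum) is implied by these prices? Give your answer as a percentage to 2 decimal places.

F = S·e^((r+u−y)T) ⇒ (r+u−y) = ln(F/S)/T
ln(4.226/4.362) = -0.031675; /T ⇒ -0.034555
y = r + u − ln(F/S)/T = 0.0240 + 0.0083 + 0.034555 = 0.066855
y = 6.69%

6.69%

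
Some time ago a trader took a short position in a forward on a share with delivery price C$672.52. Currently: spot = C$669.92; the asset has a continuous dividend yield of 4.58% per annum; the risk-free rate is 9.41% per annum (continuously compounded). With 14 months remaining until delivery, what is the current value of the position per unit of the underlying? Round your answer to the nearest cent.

Current fair forward for the remaining 14 months: F = S·e^((r − q)·T), (r − q) = 0.0941 − 0.0458 = 0.0483
F = 669.92 · e^(0.0483 × 14/12) = 669.92 × 1.057968 = 708.7539
Value of long forward = (F − K)·e^(−rT) = (708.7539 − 672.52) · e^(−0.0941·14/12)
= 36.2339 × 0.896028 = 32.47
Short position value = −(long value) = -C$32.47

-C$32.47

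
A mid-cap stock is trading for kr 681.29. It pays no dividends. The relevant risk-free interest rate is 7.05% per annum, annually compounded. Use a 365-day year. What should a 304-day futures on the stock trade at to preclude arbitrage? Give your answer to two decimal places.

F = S · (1+r)^T
= 681.29 × 1.058381
F = kr 721.06

kr 721.06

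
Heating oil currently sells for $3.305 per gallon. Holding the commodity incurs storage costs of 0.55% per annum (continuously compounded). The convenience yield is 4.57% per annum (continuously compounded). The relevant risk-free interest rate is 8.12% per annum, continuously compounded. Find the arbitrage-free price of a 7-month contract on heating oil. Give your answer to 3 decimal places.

$3.385 per gallon

Net carry = r + u − y = 0.0812 + 0.0055 − 0.0457 = 0.0410
F = S·e^((r+u−y)T) = 3.305 · e^(0.0410 × 7/12) = 3.305 · e^0.023917
= 3.305 × 1.024205 = $3.385 per gallon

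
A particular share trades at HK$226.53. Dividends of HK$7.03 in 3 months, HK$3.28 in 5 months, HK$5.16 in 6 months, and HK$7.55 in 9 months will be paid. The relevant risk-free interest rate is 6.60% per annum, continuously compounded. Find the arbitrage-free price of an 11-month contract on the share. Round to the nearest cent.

PV(dividends) I = 7.03·e^(−0.0660·3/12) + 3.28·e^(−0.0660·5/12) + 5.16·e^(−0.0660·6/12) + 7.55·e^(−0.0660·9/12)
I = 6.9150 + 3.1910 + 4.9925 + 7.1854 = 22.2839
F = (S − I)·e^(rT) = (226.53 − 22.2839) · e^(0.0660·11/12)
= 204.2461 · e^0.060500 = 204.2461 × 1.062368 = HK$216.98

HK$216.98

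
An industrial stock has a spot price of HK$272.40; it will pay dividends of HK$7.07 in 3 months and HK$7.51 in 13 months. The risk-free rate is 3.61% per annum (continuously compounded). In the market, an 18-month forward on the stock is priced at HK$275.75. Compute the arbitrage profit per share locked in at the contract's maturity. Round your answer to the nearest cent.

HK$3.21 per share

PV(dividends) I = 7.07·e^(−0.0361·3/12) + 7.51·e^(−0.0361·13/12) = 14.2284
Fair forward F* = (S − I)·e^(rT) = (272.40 − 14.2284)·e^0.054150 = 258.1716 × 1.055643 = 272.5370
Market HK$275.75 > fair 272.5370: forward overpriced → cash-and-carry (borrow at r, buy the stock and collect the dividends, short the forward).
Profit at T = |F_mkt − F*| = |275.75 − 272.5370| = HK$3.21 per share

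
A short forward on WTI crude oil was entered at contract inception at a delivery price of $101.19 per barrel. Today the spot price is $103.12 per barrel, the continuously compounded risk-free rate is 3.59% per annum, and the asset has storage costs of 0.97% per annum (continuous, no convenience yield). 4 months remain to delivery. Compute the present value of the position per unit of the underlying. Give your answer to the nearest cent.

-$3.47 per barrel

Current fair forward for the remaining 4 months: F = S·e^((r + u)·T), (r + u) = 0.0359 + 0.0097 = 0.0456
F = 103.12 · e^(0.0456 × 4/12) = 103.12 × 1.015316 = 104.6994
Value of long forward = (F − K)·e^(−rT) = (104.6994 − 101.19) · e^(−0.0359·4/12)
= 3.5094 × 0.988105 = 3.47
Short position value = −(long value) = -$3.47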